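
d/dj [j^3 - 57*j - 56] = 3*j^2 - 57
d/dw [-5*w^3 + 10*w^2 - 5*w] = -15*w^2 + 20*w - 5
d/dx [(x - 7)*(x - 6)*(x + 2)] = 3*x^2 - 22*x + 16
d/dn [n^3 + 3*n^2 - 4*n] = 3*n^2 + 6*n - 4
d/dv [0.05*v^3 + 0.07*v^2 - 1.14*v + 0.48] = 0.15*v^2 + 0.14*v - 1.14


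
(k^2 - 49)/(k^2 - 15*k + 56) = (k + 7)/(k - 8)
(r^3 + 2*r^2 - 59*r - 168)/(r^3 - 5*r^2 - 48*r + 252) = (r^2 - 5*r - 24)/(r^2 - 12*r + 36)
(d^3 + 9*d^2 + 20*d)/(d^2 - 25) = d*(d + 4)/(d - 5)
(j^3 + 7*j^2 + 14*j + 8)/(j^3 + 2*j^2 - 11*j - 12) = (j + 2)/(j - 3)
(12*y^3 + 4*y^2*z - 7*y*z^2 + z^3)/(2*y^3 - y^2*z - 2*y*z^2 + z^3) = (6*y - z)/(y - z)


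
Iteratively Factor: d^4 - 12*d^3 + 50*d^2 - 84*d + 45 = (d - 5)*(d^3 - 7*d^2 + 15*d - 9) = (d - 5)*(d - 1)*(d^2 - 6*d + 9) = (d - 5)*(d - 3)*(d - 1)*(d - 3)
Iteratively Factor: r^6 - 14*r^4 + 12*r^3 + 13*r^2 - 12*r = (r - 3)*(r^5 + 3*r^4 - 5*r^3 - 3*r^2 + 4*r) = r*(r - 3)*(r^4 + 3*r^3 - 5*r^2 - 3*r + 4) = r*(r - 3)*(r - 1)*(r^3 + 4*r^2 - r - 4) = r*(r - 3)*(r - 1)^2*(r^2 + 5*r + 4) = r*(r - 3)*(r - 1)^2*(r + 1)*(r + 4)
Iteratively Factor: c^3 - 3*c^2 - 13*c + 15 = (c - 5)*(c^2 + 2*c - 3) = (c - 5)*(c - 1)*(c + 3)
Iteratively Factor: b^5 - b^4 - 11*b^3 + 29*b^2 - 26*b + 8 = (b - 1)*(b^4 - 11*b^2 + 18*b - 8) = (b - 1)*(b + 4)*(b^3 - 4*b^2 + 5*b - 2) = (b - 1)^2*(b + 4)*(b^2 - 3*b + 2) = (b - 2)*(b - 1)^2*(b + 4)*(b - 1)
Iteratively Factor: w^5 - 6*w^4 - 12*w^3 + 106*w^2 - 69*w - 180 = (w + 1)*(w^4 - 7*w^3 - 5*w^2 + 111*w - 180) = (w - 3)*(w + 1)*(w^3 - 4*w^2 - 17*w + 60) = (w - 3)*(w + 1)*(w + 4)*(w^2 - 8*w + 15) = (w - 3)^2*(w + 1)*(w + 4)*(w - 5)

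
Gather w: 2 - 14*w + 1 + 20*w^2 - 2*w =20*w^2 - 16*w + 3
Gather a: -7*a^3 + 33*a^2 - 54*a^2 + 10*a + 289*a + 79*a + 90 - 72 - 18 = -7*a^3 - 21*a^2 + 378*a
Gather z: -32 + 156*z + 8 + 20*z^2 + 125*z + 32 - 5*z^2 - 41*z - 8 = 15*z^2 + 240*z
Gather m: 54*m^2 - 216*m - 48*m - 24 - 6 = 54*m^2 - 264*m - 30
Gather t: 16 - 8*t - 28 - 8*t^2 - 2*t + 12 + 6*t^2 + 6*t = -2*t^2 - 4*t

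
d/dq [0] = 0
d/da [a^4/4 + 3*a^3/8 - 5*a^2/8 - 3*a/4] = a^3 + 9*a^2/8 - 5*a/4 - 3/4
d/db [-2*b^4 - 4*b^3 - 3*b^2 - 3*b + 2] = -8*b^3 - 12*b^2 - 6*b - 3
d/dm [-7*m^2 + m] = 1 - 14*m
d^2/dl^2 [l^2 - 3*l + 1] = 2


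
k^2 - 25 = (k - 5)*(k + 5)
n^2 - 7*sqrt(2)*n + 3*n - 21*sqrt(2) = (n + 3)*(n - 7*sqrt(2))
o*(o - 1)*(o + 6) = o^3 + 5*o^2 - 6*o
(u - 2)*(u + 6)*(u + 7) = u^3 + 11*u^2 + 16*u - 84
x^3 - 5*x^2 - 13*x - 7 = (x - 7)*(x + 1)^2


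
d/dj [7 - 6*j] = -6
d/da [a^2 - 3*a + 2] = 2*a - 3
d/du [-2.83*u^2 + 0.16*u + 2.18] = 0.16 - 5.66*u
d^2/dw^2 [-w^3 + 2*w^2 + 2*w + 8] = 4 - 6*w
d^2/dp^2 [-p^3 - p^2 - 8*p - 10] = -6*p - 2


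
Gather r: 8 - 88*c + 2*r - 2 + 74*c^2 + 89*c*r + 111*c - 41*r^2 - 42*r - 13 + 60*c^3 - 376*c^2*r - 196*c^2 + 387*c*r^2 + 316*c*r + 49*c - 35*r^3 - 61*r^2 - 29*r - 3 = 60*c^3 - 122*c^2 + 72*c - 35*r^3 + r^2*(387*c - 102) + r*(-376*c^2 + 405*c - 69) - 10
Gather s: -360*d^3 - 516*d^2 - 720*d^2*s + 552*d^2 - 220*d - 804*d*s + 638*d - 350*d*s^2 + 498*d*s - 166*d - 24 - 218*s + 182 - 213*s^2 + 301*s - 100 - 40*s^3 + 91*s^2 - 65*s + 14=-360*d^3 + 36*d^2 + 252*d - 40*s^3 + s^2*(-350*d - 122) + s*(-720*d^2 - 306*d + 18) + 72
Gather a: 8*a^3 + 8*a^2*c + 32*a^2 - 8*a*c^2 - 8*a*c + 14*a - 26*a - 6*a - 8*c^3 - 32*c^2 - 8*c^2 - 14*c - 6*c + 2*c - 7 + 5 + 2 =8*a^3 + a^2*(8*c + 32) + a*(-8*c^2 - 8*c - 18) - 8*c^3 - 40*c^2 - 18*c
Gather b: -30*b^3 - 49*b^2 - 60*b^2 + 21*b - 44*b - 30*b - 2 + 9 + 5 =-30*b^3 - 109*b^2 - 53*b + 12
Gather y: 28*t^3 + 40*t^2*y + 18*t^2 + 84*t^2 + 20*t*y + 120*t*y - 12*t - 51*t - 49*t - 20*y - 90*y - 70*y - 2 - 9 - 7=28*t^3 + 102*t^2 - 112*t + y*(40*t^2 + 140*t - 180) - 18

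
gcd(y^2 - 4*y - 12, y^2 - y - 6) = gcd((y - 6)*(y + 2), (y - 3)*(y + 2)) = y + 2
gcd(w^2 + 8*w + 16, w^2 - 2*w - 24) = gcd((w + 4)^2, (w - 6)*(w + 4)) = w + 4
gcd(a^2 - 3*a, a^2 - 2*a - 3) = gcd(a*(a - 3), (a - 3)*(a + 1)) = a - 3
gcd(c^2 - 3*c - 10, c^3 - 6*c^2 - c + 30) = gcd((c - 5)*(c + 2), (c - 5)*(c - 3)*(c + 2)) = c^2 - 3*c - 10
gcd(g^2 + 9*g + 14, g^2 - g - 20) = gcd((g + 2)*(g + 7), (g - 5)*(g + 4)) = 1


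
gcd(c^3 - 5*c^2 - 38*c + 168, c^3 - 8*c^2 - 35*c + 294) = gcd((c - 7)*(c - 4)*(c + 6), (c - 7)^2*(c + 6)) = c^2 - c - 42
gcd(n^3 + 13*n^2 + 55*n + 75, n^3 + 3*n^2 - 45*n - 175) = n^2 + 10*n + 25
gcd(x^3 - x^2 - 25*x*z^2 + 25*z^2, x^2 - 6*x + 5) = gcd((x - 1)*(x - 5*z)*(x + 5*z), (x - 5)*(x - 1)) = x - 1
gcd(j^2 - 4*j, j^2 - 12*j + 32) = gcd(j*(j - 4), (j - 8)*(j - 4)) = j - 4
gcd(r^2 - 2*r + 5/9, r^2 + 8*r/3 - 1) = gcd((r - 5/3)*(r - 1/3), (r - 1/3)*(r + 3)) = r - 1/3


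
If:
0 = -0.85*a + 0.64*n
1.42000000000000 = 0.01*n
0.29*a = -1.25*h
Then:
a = 106.92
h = -24.80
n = 142.00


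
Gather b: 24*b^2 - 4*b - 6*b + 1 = 24*b^2 - 10*b + 1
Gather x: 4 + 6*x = 6*x + 4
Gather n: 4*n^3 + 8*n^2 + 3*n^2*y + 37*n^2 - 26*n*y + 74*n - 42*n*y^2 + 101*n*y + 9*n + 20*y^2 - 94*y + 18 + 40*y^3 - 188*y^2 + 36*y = 4*n^3 + n^2*(3*y + 45) + n*(-42*y^2 + 75*y + 83) + 40*y^3 - 168*y^2 - 58*y + 18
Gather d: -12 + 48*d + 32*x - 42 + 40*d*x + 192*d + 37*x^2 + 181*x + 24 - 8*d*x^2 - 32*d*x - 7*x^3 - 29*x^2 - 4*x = d*(-8*x^2 + 8*x + 240) - 7*x^3 + 8*x^2 + 209*x - 30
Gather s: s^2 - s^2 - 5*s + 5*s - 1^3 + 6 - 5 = 0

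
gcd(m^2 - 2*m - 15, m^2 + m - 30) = m - 5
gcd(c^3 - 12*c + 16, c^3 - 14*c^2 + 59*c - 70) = c - 2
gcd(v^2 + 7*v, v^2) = v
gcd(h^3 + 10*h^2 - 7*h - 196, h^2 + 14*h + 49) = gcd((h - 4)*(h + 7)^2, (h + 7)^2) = h^2 + 14*h + 49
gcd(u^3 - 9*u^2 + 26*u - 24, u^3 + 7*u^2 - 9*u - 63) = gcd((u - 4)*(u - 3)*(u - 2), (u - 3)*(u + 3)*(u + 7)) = u - 3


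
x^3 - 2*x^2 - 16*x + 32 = (x - 4)*(x - 2)*(x + 4)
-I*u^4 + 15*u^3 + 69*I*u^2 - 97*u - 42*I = (u + I)*(u + 6*I)*(u + 7*I)*(-I*u + 1)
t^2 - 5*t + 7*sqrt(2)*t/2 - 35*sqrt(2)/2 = (t - 5)*(t + 7*sqrt(2)/2)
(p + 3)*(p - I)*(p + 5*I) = p^3 + 3*p^2 + 4*I*p^2 + 5*p + 12*I*p + 15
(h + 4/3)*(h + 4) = h^2 + 16*h/3 + 16/3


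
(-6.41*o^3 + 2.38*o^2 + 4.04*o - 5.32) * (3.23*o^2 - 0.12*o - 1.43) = -20.7043*o^5 + 8.4566*o^4 + 21.9299*o^3 - 21.0718*o^2 - 5.1388*o + 7.6076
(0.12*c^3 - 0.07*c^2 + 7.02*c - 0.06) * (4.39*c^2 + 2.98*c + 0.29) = 0.5268*c^5 + 0.0503*c^4 + 30.644*c^3 + 20.6359*c^2 + 1.857*c - 0.0174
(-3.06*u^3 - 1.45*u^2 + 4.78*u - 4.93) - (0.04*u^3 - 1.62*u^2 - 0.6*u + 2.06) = -3.1*u^3 + 0.17*u^2 + 5.38*u - 6.99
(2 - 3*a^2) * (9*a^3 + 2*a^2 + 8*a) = -27*a^5 - 6*a^4 - 6*a^3 + 4*a^2 + 16*a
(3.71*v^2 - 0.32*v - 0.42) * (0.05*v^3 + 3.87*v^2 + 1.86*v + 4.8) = 0.1855*v^5 + 14.3417*v^4 + 5.6412*v^3 + 15.5874*v^2 - 2.3172*v - 2.016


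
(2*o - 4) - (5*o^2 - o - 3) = -5*o^2 + 3*o - 1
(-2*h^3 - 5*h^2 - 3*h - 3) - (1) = -2*h^3 - 5*h^2 - 3*h - 4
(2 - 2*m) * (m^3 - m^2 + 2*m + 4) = -2*m^4 + 4*m^3 - 6*m^2 - 4*m + 8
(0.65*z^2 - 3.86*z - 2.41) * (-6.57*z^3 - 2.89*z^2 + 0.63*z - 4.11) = -4.2705*z^5 + 23.4817*z^4 + 27.3986*z^3 + 1.8616*z^2 + 14.3463*z + 9.9051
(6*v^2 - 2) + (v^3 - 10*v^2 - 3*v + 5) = v^3 - 4*v^2 - 3*v + 3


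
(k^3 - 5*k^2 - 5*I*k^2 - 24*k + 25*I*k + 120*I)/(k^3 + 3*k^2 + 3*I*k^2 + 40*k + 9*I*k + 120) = (k - 8)/(k + 8*I)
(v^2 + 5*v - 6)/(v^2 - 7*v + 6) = (v + 6)/(v - 6)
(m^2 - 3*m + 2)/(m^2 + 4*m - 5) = (m - 2)/(m + 5)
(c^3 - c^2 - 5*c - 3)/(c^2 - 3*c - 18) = (-c^3 + c^2 + 5*c + 3)/(-c^2 + 3*c + 18)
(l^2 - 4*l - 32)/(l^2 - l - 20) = (l - 8)/(l - 5)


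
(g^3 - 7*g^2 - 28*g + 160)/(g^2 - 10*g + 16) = (g^2 + g - 20)/(g - 2)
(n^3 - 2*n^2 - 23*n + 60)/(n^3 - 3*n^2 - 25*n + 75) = (n - 4)/(n - 5)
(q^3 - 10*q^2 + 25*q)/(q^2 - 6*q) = (q^2 - 10*q + 25)/(q - 6)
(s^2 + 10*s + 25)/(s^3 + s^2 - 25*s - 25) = (s + 5)/(s^2 - 4*s - 5)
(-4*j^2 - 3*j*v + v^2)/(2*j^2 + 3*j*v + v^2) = (-4*j + v)/(2*j + v)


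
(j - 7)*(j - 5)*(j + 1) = j^3 - 11*j^2 + 23*j + 35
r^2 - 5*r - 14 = (r - 7)*(r + 2)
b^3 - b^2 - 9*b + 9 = (b - 3)*(b - 1)*(b + 3)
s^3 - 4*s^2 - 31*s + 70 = (s - 7)*(s - 2)*(s + 5)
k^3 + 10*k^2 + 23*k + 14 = (k + 1)*(k + 2)*(k + 7)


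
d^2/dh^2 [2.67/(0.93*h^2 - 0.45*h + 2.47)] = (-4.618566*h^2 + 2.23479*h + 2.67*(1.86*h - 0.45)*(3.72*h - 0.9) - 12.266514)/(0.93*h^2 - 0.45*h + 2.47)^3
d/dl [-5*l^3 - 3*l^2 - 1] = 3*l*(-5*l - 2)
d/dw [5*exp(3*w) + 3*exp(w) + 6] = (15*exp(2*w) + 3)*exp(w)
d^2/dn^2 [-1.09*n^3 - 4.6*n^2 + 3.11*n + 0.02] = -6.54*n - 9.2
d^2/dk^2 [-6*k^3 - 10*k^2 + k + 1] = -36*k - 20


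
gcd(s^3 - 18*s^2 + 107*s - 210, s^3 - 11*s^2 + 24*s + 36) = s - 6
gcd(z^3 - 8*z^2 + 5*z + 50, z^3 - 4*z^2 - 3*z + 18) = z + 2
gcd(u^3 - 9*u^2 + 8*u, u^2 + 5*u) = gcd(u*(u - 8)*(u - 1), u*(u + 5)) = u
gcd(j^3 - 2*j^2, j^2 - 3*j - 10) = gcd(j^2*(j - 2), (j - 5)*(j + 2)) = 1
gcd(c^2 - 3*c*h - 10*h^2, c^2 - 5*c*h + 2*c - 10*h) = c - 5*h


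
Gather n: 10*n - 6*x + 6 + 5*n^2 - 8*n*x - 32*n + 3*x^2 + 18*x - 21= 5*n^2 + n*(-8*x - 22) + 3*x^2 + 12*x - 15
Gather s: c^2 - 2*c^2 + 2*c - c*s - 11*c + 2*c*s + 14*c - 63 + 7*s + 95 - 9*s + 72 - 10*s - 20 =-c^2 + 5*c + s*(c - 12) + 84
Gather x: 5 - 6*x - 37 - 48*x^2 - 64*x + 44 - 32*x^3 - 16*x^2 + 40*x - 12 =-32*x^3 - 64*x^2 - 30*x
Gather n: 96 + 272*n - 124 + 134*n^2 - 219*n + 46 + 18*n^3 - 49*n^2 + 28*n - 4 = 18*n^3 + 85*n^2 + 81*n + 14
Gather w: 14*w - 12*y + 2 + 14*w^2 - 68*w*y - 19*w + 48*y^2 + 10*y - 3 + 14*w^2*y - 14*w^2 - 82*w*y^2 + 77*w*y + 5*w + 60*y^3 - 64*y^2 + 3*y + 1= 14*w^2*y + w*(-82*y^2 + 9*y) + 60*y^3 - 16*y^2 + y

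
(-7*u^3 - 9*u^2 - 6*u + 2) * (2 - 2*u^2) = 14*u^5 + 18*u^4 - 2*u^3 - 22*u^2 - 12*u + 4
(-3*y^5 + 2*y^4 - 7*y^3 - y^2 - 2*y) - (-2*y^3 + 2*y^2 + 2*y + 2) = -3*y^5 + 2*y^4 - 5*y^3 - 3*y^2 - 4*y - 2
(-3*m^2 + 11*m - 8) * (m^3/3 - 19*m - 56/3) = -m^5 + 11*m^4/3 + 163*m^3/3 - 153*m^2 - 160*m/3 + 448/3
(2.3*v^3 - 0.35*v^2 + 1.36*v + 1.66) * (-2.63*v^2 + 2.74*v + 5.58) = -6.049*v^5 + 7.2225*v^4 + 8.2982*v^3 - 2.5924*v^2 + 12.1372*v + 9.2628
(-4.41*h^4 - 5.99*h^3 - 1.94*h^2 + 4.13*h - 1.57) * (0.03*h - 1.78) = -0.1323*h^5 + 7.6701*h^4 + 10.604*h^3 + 3.5771*h^2 - 7.3985*h + 2.7946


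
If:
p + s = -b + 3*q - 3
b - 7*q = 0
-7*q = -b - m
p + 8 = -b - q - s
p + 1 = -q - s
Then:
No Solution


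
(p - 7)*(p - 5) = p^2 - 12*p + 35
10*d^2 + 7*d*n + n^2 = (2*d + n)*(5*d + n)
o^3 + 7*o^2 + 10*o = o*(o + 2)*(o + 5)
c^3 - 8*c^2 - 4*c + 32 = (c - 8)*(c - 2)*(c + 2)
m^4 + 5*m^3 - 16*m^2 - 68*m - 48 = (m - 4)*(m + 1)*(m + 2)*(m + 6)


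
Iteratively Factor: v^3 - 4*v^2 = (v - 4)*(v^2) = v*(v - 4)*(v)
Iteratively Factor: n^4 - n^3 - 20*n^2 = (n + 4)*(n^3 - 5*n^2) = (n - 5)*(n + 4)*(n^2) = n*(n - 5)*(n + 4)*(n)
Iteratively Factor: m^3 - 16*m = (m - 4)*(m^2 + 4*m) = (m - 4)*(m + 4)*(m)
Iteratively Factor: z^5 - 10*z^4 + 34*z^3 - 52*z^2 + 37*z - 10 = (z - 5)*(z^4 - 5*z^3 + 9*z^2 - 7*z + 2) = (z - 5)*(z - 1)*(z^3 - 4*z^2 + 5*z - 2) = (z - 5)*(z - 1)^2*(z^2 - 3*z + 2) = (z - 5)*(z - 1)^3*(z - 2)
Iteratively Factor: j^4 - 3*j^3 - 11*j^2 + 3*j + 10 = (j - 5)*(j^3 + 2*j^2 - j - 2) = (j - 5)*(j + 2)*(j^2 - 1) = (j - 5)*(j + 1)*(j + 2)*(j - 1)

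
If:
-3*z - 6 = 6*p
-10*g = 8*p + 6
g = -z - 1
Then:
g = -1/7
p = -4/7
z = -6/7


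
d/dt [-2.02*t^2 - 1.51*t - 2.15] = -4.04*t - 1.51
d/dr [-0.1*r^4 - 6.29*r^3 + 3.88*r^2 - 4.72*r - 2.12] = -0.4*r^3 - 18.87*r^2 + 7.76*r - 4.72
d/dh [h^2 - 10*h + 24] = 2*h - 10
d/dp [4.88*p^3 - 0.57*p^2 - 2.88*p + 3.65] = 14.64*p^2 - 1.14*p - 2.88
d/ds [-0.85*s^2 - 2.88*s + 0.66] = -1.7*s - 2.88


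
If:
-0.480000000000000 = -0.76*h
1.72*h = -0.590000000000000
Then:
No Solution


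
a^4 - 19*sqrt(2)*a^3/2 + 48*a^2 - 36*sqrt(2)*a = a*(a - 6*sqrt(2))*(a - 2*sqrt(2))*(a - 3*sqrt(2)/2)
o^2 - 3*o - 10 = (o - 5)*(o + 2)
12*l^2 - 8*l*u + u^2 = (-6*l + u)*(-2*l + u)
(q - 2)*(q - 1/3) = q^2 - 7*q/3 + 2/3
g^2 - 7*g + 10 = (g - 5)*(g - 2)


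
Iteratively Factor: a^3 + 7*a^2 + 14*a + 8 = (a + 2)*(a^2 + 5*a + 4) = (a + 1)*(a + 2)*(a + 4)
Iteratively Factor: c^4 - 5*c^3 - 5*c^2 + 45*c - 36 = (c - 3)*(c^3 - 2*c^2 - 11*c + 12) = (c - 3)*(c + 3)*(c^2 - 5*c + 4) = (c - 3)*(c - 1)*(c + 3)*(c - 4)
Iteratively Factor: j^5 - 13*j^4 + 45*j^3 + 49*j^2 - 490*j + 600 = (j - 2)*(j^4 - 11*j^3 + 23*j^2 + 95*j - 300) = (j - 4)*(j - 2)*(j^3 - 7*j^2 - 5*j + 75) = (j - 5)*(j - 4)*(j - 2)*(j^2 - 2*j - 15) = (j - 5)*(j - 4)*(j - 2)*(j + 3)*(j - 5)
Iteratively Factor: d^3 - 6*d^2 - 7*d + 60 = (d - 5)*(d^2 - d - 12) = (d - 5)*(d - 4)*(d + 3)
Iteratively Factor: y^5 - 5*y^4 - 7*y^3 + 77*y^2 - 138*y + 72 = (y - 1)*(y^4 - 4*y^3 - 11*y^2 + 66*y - 72) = (y - 1)*(y + 4)*(y^3 - 8*y^2 + 21*y - 18) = (y - 3)*(y - 1)*(y + 4)*(y^2 - 5*y + 6) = (y - 3)*(y - 2)*(y - 1)*(y + 4)*(y - 3)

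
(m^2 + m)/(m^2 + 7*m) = (m + 1)/(m + 7)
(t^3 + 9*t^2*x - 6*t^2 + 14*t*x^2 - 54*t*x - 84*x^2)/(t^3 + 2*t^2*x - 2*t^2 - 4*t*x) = (t^2 + 7*t*x - 6*t - 42*x)/(t*(t - 2))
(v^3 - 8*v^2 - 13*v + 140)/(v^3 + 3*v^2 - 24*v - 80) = (v - 7)/(v + 4)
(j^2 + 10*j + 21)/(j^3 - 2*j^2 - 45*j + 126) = (j + 3)/(j^2 - 9*j + 18)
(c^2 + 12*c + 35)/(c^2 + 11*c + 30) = (c + 7)/(c + 6)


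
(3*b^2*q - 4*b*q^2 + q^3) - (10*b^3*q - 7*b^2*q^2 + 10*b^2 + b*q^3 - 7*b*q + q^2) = -10*b^3*q + 7*b^2*q^2 + 3*b^2*q - 10*b^2 - b*q^3 - 4*b*q^2 + 7*b*q + q^3 - q^2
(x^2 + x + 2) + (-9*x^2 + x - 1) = -8*x^2 + 2*x + 1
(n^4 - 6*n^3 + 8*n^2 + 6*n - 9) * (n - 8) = n^5 - 14*n^4 + 56*n^3 - 58*n^2 - 57*n + 72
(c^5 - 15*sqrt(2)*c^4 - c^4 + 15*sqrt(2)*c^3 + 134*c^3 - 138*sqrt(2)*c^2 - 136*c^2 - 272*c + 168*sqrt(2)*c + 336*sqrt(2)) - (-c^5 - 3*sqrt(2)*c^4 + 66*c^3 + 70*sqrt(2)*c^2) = 2*c^5 - 12*sqrt(2)*c^4 - c^4 + 15*sqrt(2)*c^3 + 68*c^3 - 208*sqrt(2)*c^2 - 136*c^2 - 272*c + 168*sqrt(2)*c + 336*sqrt(2)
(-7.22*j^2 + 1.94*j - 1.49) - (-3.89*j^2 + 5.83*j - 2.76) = -3.33*j^2 - 3.89*j + 1.27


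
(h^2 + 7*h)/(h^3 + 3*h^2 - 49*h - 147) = h/(h^2 - 4*h - 21)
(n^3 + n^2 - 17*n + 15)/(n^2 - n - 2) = (-n^3 - n^2 + 17*n - 15)/(-n^2 + n + 2)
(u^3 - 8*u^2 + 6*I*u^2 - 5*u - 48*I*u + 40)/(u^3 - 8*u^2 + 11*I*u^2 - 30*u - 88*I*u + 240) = (u + I)/(u + 6*I)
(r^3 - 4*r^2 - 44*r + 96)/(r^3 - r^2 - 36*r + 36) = (r^2 - 10*r + 16)/(r^2 - 7*r + 6)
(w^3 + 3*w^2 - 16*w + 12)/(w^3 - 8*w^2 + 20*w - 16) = (w^2 + 5*w - 6)/(w^2 - 6*w + 8)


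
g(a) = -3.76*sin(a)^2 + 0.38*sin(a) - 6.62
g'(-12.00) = -3.08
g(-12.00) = -7.50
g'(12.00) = 3.73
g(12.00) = -7.91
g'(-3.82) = 3.38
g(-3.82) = -7.86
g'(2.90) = 1.38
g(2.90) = -6.74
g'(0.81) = -3.49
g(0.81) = -8.32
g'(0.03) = 0.15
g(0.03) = -6.61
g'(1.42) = -1.06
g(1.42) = -9.92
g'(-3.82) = 3.38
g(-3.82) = -7.86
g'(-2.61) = -3.61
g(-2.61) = -7.78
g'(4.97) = 1.95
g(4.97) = -10.50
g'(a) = -7.52*sin(a)*cos(a) + 0.38*cos(a)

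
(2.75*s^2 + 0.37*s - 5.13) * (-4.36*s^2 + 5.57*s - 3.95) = -11.99*s^4 + 13.7043*s^3 + 13.5652*s^2 - 30.0356*s + 20.2635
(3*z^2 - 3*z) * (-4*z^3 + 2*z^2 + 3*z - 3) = -12*z^5 + 18*z^4 + 3*z^3 - 18*z^2 + 9*z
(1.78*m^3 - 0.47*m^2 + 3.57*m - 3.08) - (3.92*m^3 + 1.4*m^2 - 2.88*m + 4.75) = -2.14*m^3 - 1.87*m^2 + 6.45*m - 7.83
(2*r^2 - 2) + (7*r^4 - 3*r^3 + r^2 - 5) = 7*r^4 - 3*r^3 + 3*r^2 - 7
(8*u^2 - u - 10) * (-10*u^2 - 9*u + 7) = -80*u^4 - 62*u^3 + 165*u^2 + 83*u - 70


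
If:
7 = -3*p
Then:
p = -7/3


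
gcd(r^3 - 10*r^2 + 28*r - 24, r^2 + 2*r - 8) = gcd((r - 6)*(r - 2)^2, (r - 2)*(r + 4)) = r - 2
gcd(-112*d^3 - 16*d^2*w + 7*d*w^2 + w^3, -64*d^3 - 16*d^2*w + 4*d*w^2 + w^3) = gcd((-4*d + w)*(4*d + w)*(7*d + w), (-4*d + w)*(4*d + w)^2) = -16*d^2 + w^2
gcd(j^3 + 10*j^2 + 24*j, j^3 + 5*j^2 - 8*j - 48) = j + 4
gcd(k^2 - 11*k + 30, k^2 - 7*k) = 1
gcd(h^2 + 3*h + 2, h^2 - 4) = h + 2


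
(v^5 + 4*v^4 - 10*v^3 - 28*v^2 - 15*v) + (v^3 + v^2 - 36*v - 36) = v^5 + 4*v^4 - 9*v^3 - 27*v^2 - 51*v - 36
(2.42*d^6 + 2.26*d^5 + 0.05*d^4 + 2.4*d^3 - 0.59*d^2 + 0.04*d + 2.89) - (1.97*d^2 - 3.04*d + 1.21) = 2.42*d^6 + 2.26*d^5 + 0.05*d^4 + 2.4*d^3 - 2.56*d^2 + 3.08*d + 1.68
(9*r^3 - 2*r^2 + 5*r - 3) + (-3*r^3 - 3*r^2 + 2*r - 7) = 6*r^3 - 5*r^2 + 7*r - 10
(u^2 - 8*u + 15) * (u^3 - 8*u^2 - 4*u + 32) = u^5 - 16*u^4 + 75*u^3 - 56*u^2 - 316*u + 480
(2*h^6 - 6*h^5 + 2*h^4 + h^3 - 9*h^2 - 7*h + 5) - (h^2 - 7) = 2*h^6 - 6*h^5 + 2*h^4 + h^3 - 10*h^2 - 7*h + 12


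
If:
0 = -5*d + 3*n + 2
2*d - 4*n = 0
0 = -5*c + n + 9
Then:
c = 13/7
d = 4/7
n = 2/7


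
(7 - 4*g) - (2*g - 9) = 16 - 6*g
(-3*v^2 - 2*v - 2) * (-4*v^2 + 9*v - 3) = 12*v^4 - 19*v^3 - v^2 - 12*v + 6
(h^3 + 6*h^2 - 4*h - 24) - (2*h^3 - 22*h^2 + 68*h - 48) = -h^3 + 28*h^2 - 72*h + 24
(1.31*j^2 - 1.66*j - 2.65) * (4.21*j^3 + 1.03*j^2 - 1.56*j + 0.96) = 5.5151*j^5 - 5.6393*j^4 - 14.9099*j^3 + 1.1177*j^2 + 2.5404*j - 2.544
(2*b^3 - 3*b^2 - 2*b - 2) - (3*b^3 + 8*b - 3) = -b^3 - 3*b^2 - 10*b + 1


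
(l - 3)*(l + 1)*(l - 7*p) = l^3 - 7*l^2*p - 2*l^2 + 14*l*p - 3*l + 21*p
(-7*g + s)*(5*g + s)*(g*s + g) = -35*g^3*s - 35*g^3 - 2*g^2*s^2 - 2*g^2*s + g*s^3 + g*s^2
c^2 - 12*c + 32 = (c - 8)*(c - 4)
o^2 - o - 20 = (o - 5)*(o + 4)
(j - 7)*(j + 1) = j^2 - 6*j - 7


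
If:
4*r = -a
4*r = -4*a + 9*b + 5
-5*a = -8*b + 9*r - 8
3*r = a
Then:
No Solution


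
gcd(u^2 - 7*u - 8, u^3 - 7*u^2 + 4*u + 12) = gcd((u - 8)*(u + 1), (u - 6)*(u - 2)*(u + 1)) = u + 1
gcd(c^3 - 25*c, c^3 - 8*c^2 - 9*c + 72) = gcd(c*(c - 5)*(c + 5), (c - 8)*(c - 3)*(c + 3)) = 1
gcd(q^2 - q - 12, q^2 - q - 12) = q^2 - q - 12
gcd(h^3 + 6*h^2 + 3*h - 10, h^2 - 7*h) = 1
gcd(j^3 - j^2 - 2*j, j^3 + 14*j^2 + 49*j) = j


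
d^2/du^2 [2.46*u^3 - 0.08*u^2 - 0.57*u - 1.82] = 14.76*u - 0.16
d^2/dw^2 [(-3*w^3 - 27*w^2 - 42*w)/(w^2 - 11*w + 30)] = 72*(-17*w^3 + 150*w^2 - 120*w - 1060)/(w^6 - 33*w^5 + 453*w^4 - 3311*w^3 + 13590*w^2 - 29700*w + 27000)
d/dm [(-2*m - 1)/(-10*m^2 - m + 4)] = (20*m^2 + 2*m - (2*m + 1)*(20*m + 1) - 8)/(10*m^2 + m - 4)^2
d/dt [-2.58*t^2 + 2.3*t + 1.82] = 2.3 - 5.16*t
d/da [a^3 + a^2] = a*(3*a + 2)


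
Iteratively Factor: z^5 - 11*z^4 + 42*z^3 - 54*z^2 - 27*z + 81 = (z + 1)*(z^4 - 12*z^3 + 54*z^2 - 108*z + 81) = (z - 3)*(z + 1)*(z^3 - 9*z^2 + 27*z - 27) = (z - 3)^2*(z + 1)*(z^2 - 6*z + 9) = (z - 3)^3*(z + 1)*(z - 3)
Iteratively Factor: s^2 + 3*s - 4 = (s - 1)*(s + 4)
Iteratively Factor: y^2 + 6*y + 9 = (y + 3)*(y + 3)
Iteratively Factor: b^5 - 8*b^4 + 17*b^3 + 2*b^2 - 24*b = (b - 3)*(b^4 - 5*b^3 + 2*b^2 + 8*b) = (b - 4)*(b - 3)*(b^3 - b^2 - 2*b) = b*(b - 4)*(b - 3)*(b^2 - b - 2) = b*(b - 4)*(b - 3)*(b - 2)*(b + 1)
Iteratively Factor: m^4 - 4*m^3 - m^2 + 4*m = (m - 1)*(m^3 - 3*m^2 - 4*m) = (m - 4)*(m - 1)*(m^2 + m) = m*(m - 4)*(m - 1)*(m + 1)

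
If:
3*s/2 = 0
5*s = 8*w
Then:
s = 0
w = 0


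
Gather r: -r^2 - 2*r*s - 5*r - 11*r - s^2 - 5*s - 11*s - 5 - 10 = -r^2 + r*(-2*s - 16) - s^2 - 16*s - 15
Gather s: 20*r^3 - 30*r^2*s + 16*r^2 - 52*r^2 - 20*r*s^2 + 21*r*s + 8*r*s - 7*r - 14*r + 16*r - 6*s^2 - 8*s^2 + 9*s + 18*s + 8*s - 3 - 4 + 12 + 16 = 20*r^3 - 36*r^2 - 5*r + s^2*(-20*r - 14) + s*(-30*r^2 + 29*r + 35) + 21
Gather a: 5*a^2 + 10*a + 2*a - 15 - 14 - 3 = 5*a^2 + 12*a - 32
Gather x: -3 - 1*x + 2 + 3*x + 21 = 2*x + 20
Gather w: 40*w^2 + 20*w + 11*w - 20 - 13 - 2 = 40*w^2 + 31*w - 35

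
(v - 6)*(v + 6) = v^2 - 36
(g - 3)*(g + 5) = g^2 + 2*g - 15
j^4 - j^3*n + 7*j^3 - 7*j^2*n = j^2*(j + 7)*(j - n)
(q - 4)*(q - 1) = q^2 - 5*q + 4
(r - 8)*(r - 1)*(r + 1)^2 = r^4 - 7*r^3 - 9*r^2 + 7*r + 8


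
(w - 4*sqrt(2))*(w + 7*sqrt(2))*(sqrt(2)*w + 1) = sqrt(2)*w^3 + 7*w^2 - 53*sqrt(2)*w - 56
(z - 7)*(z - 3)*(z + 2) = z^3 - 8*z^2 + z + 42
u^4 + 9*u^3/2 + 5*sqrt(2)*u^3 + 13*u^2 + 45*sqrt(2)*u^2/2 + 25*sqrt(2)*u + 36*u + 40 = (u + 2)*(u + 5/2)*(u + sqrt(2))*(u + 4*sqrt(2))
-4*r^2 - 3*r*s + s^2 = (-4*r + s)*(r + s)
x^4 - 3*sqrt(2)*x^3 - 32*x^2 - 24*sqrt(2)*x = x*(x - 6*sqrt(2))*(x + sqrt(2))*(x + 2*sqrt(2))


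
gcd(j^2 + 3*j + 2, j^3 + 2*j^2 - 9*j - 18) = j + 2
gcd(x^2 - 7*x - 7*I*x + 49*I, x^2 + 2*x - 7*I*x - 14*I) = x - 7*I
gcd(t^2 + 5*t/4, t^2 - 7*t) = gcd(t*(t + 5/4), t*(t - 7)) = t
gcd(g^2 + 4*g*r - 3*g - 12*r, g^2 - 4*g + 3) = g - 3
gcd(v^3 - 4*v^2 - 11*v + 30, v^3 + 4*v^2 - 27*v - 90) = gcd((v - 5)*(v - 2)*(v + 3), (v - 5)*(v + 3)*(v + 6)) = v^2 - 2*v - 15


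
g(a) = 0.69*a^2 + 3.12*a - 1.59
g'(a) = 1.38*a + 3.12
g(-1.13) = -4.23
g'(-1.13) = 1.56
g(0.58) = 0.45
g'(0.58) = 3.92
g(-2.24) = -5.12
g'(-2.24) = 0.03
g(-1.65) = -4.86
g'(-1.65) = 0.84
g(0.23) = -0.84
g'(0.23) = 3.44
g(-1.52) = -4.74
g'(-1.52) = 1.02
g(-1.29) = -4.47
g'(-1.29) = 1.34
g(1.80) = 6.26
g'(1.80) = 5.60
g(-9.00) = 26.22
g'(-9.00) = -9.30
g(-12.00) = 60.33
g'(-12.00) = -13.44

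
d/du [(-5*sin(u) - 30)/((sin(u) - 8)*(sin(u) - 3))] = 5*(sin(u)^2 + 12*sin(u) - 90)*cos(u)/((sin(u) - 8)^2*(sin(u) - 3)^2)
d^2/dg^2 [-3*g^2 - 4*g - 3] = -6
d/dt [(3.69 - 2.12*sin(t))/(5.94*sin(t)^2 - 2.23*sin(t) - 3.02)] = (12.5928*sin(t)^2 - 43.8372*sin(t) + 14.6311)*cos(t)/(35.2836*sin(t)^4 - 26.4924*sin(t)^3 - 30.9047*sin(t)^2 + 13.4692*sin(t) + 9.1204)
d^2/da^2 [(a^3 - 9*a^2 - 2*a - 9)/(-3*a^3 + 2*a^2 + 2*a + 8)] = 2*(75*a^6 + 36*a^5 + 468*a^4 + 1076*a^3 - 246*a^2 + 468*a + 436)/(27*a^9 - 54*a^8 - 18*a^7 - 152*a^6 + 300*a^5 + 168*a^4 + 376*a^3 - 480*a^2 - 384*a - 512)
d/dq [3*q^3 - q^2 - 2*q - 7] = 9*q^2 - 2*q - 2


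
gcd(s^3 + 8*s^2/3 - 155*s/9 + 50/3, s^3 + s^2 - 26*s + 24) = s + 6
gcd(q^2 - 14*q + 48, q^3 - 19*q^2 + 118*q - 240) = q^2 - 14*q + 48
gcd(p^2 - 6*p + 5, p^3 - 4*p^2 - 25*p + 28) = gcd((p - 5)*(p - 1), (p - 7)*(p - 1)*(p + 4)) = p - 1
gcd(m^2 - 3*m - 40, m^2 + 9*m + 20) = m + 5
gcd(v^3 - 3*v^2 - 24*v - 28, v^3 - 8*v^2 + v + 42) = v^2 - 5*v - 14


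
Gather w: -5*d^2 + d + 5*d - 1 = -5*d^2 + 6*d - 1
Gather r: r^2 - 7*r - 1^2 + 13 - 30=r^2 - 7*r - 18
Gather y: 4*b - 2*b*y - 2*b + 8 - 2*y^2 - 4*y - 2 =2*b - 2*y^2 + y*(-2*b - 4) + 6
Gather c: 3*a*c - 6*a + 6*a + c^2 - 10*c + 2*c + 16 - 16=c^2 + c*(3*a - 8)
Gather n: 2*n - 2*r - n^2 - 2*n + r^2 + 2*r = -n^2 + r^2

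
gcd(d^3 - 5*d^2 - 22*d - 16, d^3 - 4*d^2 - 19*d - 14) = d^2 + 3*d + 2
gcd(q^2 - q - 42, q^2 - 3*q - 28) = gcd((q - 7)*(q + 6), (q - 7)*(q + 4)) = q - 7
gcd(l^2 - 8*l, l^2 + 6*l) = l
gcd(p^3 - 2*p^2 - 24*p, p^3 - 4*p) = p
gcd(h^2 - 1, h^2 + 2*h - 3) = h - 1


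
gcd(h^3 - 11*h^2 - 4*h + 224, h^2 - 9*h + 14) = h - 7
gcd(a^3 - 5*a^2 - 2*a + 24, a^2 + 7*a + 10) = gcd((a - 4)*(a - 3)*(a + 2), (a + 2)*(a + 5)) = a + 2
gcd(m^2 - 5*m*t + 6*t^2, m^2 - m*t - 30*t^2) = 1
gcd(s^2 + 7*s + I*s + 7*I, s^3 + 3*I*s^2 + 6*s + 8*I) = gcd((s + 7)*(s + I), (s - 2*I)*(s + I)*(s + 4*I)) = s + I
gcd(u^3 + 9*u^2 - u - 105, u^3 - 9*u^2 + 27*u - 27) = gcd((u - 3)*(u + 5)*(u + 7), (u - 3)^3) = u - 3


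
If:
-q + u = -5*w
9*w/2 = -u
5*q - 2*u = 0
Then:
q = 0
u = 0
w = 0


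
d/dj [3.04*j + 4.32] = 3.04000000000000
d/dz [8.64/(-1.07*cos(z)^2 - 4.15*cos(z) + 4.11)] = -(18.4896*cos(z) + 35.856)*sin(z)/(1.07*cos(z)^2 + 4.15*cos(z) - 4.11)^2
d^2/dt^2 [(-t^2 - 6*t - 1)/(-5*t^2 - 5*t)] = 2*(5*t^3 + 3*t^2 + 3*t + 1)/(5*t^3*(t^3 + 3*t^2 + 3*t + 1))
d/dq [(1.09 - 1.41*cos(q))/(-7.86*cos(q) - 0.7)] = -9.5544*sin(q)/(7.86*cos(q) + 0.7)^2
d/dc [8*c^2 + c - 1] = 16*c + 1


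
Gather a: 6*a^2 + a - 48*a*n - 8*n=6*a^2 + a*(1 - 48*n) - 8*n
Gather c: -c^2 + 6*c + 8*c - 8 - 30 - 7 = -c^2 + 14*c - 45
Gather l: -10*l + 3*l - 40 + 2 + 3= -7*l - 35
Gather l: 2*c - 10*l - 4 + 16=2*c - 10*l + 12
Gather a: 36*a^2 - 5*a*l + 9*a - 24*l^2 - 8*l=36*a^2 + a*(9 - 5*l) - 24*l^2 - 8*l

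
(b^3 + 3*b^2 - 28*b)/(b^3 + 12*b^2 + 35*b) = (b - 4)/(b + 5)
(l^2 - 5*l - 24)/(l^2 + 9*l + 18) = (l - 8)/(l + 6)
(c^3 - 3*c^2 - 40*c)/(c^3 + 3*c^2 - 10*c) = (c - 8)/(c - 2)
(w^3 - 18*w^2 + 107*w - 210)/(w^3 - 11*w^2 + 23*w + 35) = (w - 6)/(w + 1)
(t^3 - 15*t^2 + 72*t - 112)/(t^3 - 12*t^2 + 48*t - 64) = (t - 7)/(t - 4)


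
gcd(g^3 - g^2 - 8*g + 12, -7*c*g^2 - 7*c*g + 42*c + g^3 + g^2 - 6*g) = g^2 + g - 6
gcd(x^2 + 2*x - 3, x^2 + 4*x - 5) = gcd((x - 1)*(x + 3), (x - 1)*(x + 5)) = x - 1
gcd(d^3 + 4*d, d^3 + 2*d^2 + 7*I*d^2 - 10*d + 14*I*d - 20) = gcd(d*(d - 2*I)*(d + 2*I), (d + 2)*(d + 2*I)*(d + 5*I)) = d + 2*I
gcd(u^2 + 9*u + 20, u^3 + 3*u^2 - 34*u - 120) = u^2 + 9*u + 20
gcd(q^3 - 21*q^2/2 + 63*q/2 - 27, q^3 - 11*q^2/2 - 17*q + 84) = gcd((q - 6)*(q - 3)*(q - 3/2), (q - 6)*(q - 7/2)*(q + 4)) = q - 6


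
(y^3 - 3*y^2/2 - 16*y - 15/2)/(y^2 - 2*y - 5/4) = 2*(y^2 - 2*y - 15)/(2*y - 5)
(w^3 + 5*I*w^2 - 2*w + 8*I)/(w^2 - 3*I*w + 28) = (w^2 + I*w + 2)/(w - 7*I)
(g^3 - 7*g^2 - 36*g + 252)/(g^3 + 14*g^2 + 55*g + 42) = (g^2 - 13*g + 42)/(g^2 + 8*g + 7)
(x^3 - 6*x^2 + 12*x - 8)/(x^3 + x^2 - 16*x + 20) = (x - 2)/(x + 5)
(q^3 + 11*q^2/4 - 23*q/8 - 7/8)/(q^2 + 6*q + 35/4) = (4*q^2 - 3*q - 1)/(2*(2*q + 5))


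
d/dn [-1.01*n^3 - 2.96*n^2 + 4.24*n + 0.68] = -3.03*n^2 - 5.92*n + 4.24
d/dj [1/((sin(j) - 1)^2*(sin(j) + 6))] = -(3*sin(j) + 11)*cos(j)/((sin(j) - 1)^3*(sin(j) + 6)^2)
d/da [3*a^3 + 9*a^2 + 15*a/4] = 9*a^2 + 18*a + 15/4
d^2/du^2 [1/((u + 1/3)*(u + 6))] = 6*(9*(u + 6)^2 + 3*(u + 6)*(3*u + 1) + (3*u + 1)^2)/((u + 6)^3*(3*u + 1)^3)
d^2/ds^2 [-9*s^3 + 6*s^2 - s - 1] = 12 - 54*s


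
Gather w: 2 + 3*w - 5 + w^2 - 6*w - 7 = w^2 - 3*w - 10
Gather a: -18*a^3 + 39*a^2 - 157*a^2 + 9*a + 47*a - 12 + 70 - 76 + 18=-18*a^3 - 118*a^2 + 56*a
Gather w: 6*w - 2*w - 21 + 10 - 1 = 4*w - 12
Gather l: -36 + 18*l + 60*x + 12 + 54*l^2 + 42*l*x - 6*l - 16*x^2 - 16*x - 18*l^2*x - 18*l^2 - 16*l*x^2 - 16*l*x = l^2*(36 - 18*x) + l*(-16*x^2 + 26*x + 12) - 16*x^2 + 44*x - 24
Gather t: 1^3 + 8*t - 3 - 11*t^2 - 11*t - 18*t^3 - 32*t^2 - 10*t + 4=-18*t^3 - 43*t^2 - 13*t + 2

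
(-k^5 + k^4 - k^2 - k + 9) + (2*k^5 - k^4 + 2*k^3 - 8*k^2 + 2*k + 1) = k^5 + 2*k^3 - 9*k^2 + k + 10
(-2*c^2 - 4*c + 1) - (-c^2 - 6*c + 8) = -c^2 + 2*c - 7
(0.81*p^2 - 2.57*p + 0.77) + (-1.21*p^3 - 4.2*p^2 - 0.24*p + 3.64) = -1.21*p^3 - 3.39*p^2 - 2.81*p + 4.41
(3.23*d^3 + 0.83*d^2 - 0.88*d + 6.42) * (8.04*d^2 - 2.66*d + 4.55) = 25.9692*d^5 - 1.9186*d^4 + 5.4135*d^3 + 57.7341*d^2 - 21.0812*d + 29.211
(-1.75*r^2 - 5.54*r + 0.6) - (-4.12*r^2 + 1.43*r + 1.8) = 2.37*r^2 - 6.97*r - 1.2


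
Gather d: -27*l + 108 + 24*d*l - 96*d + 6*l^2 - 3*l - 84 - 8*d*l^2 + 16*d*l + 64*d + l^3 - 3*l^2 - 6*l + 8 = d*(-8*l^2 + 40*l - 32) + l^3 + 3*l^2 - 36*l + 32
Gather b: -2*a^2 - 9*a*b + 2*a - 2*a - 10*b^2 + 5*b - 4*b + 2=-2*a^2 - 10*b^2 + b*(1 - 9*a) + 2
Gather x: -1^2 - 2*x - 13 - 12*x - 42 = -14*x - 56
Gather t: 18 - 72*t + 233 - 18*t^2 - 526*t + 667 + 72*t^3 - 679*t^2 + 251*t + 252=72*t^3 - 697*t^2 - 347*t + 1170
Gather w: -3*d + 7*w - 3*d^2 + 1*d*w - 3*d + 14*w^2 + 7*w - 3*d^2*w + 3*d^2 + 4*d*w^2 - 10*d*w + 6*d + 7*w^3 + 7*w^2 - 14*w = 7*w^3 + w^2*(4*d + 21) + w*(-3*d^2 - 9*d)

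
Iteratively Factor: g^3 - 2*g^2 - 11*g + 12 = (g + 3)*(g^2 - 5*g + 4) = (g - 4)*(g + 3)*(g - 1)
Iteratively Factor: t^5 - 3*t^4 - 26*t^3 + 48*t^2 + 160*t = (t + 2)*(t^4 - 5*t^3 - 16*t^2 + 80*t) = t*(t + 2)*(t^3 - 5*t^2 - 16*t + 80) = t*(t + 2)*(t + 4)*(t^2 - 9*t + 20) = t*(t - 4)*(t + 2)*(t + 4)*(t - 5)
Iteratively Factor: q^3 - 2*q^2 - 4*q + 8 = (q + 2)*(q^2 - 4*q + 4) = (q - 2)*(q + 2)*(q - 2)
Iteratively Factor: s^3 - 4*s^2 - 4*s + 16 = (s - 2)*(s^2 - 2*s - 8) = (s - 4)*(s - 2)*(s + 2)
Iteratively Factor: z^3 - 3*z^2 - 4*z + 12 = (z + 2)*(z^2 - 5*z + 6) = (z - 2)*(z + 2)*(z - 3)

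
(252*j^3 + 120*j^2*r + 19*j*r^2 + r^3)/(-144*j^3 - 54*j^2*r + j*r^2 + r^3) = (42*j^2 + 13*j*r + r^2)/(-24*j^2 - 5*j*r + r^2)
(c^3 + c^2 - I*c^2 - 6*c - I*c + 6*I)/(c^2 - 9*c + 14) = (c^2 + c*(3 - I) - 3*I)/(c - 7)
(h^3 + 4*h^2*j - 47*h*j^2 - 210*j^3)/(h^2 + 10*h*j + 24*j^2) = (h^2 - 2*h*j - 35*j^2)/(h + 4*j)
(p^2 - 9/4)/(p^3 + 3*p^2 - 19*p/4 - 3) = (2*p + 3)/(2*p^2 + 9*p + 4)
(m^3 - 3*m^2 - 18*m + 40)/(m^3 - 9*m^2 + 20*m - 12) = (m^2 - m - 20)/(m^2 - 7*m + 6)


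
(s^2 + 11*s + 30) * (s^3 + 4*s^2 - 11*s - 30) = s^5 + 15*s^4 + 63*s^3 - 31*s^2 - 660*s - 900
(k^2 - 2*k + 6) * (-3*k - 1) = -3*k^3 + 5*k^2 - 16*k - 6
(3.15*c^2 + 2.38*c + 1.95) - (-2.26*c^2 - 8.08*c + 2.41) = 5.41*c^2 + 10.46*c - 0.46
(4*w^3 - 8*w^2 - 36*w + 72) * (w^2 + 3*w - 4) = 4*w^5 + 4*w^4 - 76*w^3 - 4*w^2 + 360*w - 288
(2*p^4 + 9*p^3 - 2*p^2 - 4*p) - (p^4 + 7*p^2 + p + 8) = p^4 + 9*p^3 - 9*p^2 - 5*p - 8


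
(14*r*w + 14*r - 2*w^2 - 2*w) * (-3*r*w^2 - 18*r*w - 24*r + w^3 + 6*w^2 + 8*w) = -42*r^2*w^3 - 294*r^2*w^2 - 588*r^2*w - 336*r^2 + 20*r*w^4 + 140*r*w^3 + 280*r*w^2 + 160*r*w - 2*w^5 - 14*w^4 - 28*w^3 - 16*w^2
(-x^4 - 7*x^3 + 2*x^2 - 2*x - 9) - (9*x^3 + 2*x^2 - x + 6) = -x^4 - 16*x^3 - x - 15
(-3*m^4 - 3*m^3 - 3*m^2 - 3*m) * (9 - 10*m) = 30*m^5 + 3*m^4 + 3*m^3 + 3*m^2 - 27*m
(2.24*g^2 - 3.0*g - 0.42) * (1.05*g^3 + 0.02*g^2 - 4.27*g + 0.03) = 2.352*g^5 - 3.1052*g^4 - 10.0658*g^3 + 12.8688*g^2 + 1.7034*g - 0.0126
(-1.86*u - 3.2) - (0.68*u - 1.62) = -2.54*u - 1.58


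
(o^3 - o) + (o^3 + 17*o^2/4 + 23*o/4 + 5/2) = 2*o^3 + 17*o^2/4 + 19*o/4 + 5/2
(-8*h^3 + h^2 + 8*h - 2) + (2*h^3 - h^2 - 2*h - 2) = -6*h^3 + 6*h - 4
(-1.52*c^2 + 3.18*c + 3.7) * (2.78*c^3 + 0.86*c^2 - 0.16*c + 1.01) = -4.2256*c^5 + 7.5332*c^4 + 13.264*c^3 + 1.138*c^2 + 2.6198*c + 3.737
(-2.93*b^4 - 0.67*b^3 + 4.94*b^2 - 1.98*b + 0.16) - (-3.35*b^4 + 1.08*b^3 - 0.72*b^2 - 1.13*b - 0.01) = 0.42*b^4 - 1.75*b^3 + 5.66*b^2 - 0.85*b + 0.17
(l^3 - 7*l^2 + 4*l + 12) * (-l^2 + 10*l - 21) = -l^5 + 17*l^4 - 95*l^3 + 175*l^2 + 36*l - 252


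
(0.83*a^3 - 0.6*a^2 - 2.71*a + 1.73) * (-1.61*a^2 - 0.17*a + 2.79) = -1.3363*a^5 + 0.8249*a^4 + 6.7808*a^3 - 3.9986*a^2 - 7.855*a + 4.8267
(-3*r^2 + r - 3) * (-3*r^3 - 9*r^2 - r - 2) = 9*r^5 + 24*r^4 + 3*r^3 + 32*r^2 + r + 6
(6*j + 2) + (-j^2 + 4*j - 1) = -j^2 + 10*j + 1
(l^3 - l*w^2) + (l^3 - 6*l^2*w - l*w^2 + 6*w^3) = 2*l^3 - 6*l^2*w - 2*l*w^2 + 6*w^3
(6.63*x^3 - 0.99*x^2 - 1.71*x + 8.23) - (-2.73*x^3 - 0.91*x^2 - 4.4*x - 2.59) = 9.36*x^3 - 0.08*x^2 + 2.69*x + 10.82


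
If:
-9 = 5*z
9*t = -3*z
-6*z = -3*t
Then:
No Solution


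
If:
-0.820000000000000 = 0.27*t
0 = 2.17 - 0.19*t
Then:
No Solution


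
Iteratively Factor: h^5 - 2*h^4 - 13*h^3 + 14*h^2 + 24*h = (h - 2)*(h^4 - 13*h^2 - 12*h) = (h - 4)*(h - 2)*(h^3 + 4*h^2 + 3*h) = (h - 4)*(h - 2)*(h + 1)*(h^2 + 3*h) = (h - 4)*(h - 2)*(h + 1)*(h + 3)*(h)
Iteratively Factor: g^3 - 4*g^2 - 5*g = (g)*(g^2 - 4*g - 5) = g*(g + 1)*(g - 5)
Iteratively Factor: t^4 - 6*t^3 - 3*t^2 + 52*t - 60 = (t - 2)*(t^3 - 4*t^2 - 11*t + 30) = (t - 2)*(t + 3)*(t^2 - 7*t + 10) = (t - 5)*(t - 2)*(t + 3)*(t - 2)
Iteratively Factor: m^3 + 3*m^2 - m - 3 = (m - 1)*(m^2 + 4*m + 3) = (m - 1)*(m + 3)*(m + 1)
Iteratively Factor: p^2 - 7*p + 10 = (p - 2)*(p - 5)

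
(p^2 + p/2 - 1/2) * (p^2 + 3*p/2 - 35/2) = p^4 + 2*p^3 - 69*p^2/4 - 19*p/2 + 35/4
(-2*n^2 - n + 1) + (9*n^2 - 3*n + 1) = 7*n^2 - 4*n + 2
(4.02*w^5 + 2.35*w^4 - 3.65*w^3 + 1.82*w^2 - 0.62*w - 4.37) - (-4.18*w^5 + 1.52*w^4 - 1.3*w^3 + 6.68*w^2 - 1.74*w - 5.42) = 8.2*w^5 + 0.83*w^4 - 2.35*w^3 - 4.86*w^2 + 1.12*w + 1.05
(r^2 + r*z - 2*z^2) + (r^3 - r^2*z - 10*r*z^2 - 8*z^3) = r^3 - r^2*z + r^2 - 10*r*z^2 + r*z - 8*z^3 - 2*z^2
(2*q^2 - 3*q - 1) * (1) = 2*q^2 - 3*q - 1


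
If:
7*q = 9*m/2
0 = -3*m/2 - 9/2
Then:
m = -3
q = -27/14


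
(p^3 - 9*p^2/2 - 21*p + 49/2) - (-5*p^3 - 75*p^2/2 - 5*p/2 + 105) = 6*p^3 + 33*p^2 - 37*p/2 - 161/2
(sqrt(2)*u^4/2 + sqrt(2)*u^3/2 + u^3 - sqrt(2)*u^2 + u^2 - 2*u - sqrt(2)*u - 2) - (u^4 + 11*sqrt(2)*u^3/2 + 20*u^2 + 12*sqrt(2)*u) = -u^4 + sqrt(2)*u^4/2 - 5*sqrt(2)*u^3 + u^3 - 19*u^2 - sqrt(2)*u^2 - 13*sqrt(2)*u - 2*u - 2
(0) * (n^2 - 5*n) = 0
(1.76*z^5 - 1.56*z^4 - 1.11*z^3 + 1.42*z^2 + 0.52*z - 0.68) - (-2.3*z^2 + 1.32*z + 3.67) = 1.76*z^5 - 1.56*z^4 - 1.11*z^3 + 3.72*z^2 - 0.8*z - 4.35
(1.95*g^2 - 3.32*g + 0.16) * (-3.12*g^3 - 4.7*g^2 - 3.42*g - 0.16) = -6.084*g^5 + 1.1934*g^4 + 8.4358*g^3 + 10.2904*g^2 - 0.016*g - 0.0256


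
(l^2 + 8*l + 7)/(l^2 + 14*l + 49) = (l + 1)/(l + 7)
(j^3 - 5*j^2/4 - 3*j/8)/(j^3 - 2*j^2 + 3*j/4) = (4*j + 1)/(2*(2*j - 1))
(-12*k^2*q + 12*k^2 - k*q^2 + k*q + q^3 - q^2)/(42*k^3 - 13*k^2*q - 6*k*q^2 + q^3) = (-4*k*q + 4*k + q^2 - q)/(14*k^2 - 9*k*q + q^2)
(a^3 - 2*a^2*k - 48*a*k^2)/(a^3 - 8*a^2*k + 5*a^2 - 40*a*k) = (a + 6*k)/(a + 5)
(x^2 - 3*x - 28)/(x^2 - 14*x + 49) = (x + 4)/(x - 7)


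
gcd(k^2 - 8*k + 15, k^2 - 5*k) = k - 5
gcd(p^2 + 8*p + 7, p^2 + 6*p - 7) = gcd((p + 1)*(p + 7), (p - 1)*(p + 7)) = p + 7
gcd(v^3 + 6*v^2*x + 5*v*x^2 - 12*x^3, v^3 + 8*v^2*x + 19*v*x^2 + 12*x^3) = v^2 + 7*v*x + 12*x^2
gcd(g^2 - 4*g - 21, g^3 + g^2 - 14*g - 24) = g + 3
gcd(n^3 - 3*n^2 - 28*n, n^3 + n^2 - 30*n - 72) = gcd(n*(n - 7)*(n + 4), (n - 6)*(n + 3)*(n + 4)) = n + 4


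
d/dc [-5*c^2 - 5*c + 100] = -10*c - 5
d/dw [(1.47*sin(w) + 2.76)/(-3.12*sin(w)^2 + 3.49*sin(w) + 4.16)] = (4.5864*sin(w)^2 + 17.2224*sin(w) - 3.5172)*cos(w)/(9.7344*sin(w)^4 - 21.7776*sin(w)^3 - 13.7783*sin(w)^2 + 29.0368*sin(w) + 17.3056)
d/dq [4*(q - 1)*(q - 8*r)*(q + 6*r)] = 12*q^2 - 16*q*r - 8*q - 192*r^2 + 8*r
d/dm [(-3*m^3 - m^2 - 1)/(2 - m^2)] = 3*m*(m^3 - 6*m - 2)/(m^4 - 4*m^2 + 4)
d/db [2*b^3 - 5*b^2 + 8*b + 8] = 6*b^2 - 10*b + 8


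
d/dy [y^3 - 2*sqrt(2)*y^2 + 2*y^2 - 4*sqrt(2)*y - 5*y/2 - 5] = 3*y^2 - 4*sqrt(2)*y + 4*y - 4*sqrt(2) - 5/2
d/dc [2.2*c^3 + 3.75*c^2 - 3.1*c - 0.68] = 6.6*c^2 + 7.5*c - 3.1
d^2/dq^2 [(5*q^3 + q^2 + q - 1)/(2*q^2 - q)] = 2*(11*q^3 - 12*q^2 + 6*q - 1)/(q^3*(8*q^3 - 12*q^2 + 6*q - 1))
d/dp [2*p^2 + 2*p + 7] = 4*p + 2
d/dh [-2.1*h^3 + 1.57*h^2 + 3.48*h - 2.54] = -6.3*h^2 + 3.14*h + 3.48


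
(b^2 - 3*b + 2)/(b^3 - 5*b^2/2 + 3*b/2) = 2*(b - 2)/(b*(2*b - 3))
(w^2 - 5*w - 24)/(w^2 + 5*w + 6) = (w - 8)/(w + 2)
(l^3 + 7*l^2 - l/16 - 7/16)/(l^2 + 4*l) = (16*l^3 + 112*l^2 - l - 7)/(16*l*(l + 4))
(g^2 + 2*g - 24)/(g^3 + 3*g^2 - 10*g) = (g^2 + 2*g - 24)/(g*(g^2 + 3*g - 10))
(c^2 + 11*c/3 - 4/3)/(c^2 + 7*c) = (3*c^2 + 11*c - 4)/(3*c*(c + 7))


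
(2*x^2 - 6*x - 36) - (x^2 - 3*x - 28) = x^2 - 3*x - 8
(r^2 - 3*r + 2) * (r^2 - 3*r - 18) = r^4 - 6*r^3 - 7*r^2 + 48*r - 36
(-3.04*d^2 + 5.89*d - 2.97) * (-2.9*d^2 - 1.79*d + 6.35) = 8.816*d^4 - 11.6394*d^3 - 21.2341*d^2 + 42.7178*d - 18.8595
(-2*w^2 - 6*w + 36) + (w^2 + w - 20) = -w^2 - 5*w + 16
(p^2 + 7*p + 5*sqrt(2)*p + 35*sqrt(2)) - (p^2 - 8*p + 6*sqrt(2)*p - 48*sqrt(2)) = -sqrt(2)*p + 15*p + 83*sqrt(2)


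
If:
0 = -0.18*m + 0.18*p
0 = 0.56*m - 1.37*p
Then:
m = 0.00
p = 0.00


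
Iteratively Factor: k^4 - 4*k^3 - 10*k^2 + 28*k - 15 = (k - 5)*(k^3 + k^2 - 5*k + 3) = (k - 5)*(k - 1)*(k^2 + 2*k - 3) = (k - 5)*(k - 1)*(k + 3)*(k - 1)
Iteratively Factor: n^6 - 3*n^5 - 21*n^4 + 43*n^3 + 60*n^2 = (n + 4)*(n^5 - 7*n^4 + 7*n^3 + 15*n^2) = (n - 5)*(n + 4)*(n^4 - 2*n^3 - 3*n^2) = (n - 5)*(n - 3)*(n + 4)*(n^3 + n^2) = n*(n - 5)*(n - 3)*(n + 4)*(n^2 + n) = n^2*(n - 5)*(n - 3)*(n + 4)*(n + 1)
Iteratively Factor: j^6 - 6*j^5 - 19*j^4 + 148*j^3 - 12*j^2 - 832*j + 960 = (j + 3)*(j^5 - 9*j^4 + 8*j^3 + 124*j^2 - 384*j + 320) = (j - 4)*(j + 3)*(j^4 - 5*j^3 - 12*j^2 + 76*j - 80) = (j - 4)*(j - 2)*(j + 3)*(j^3 - 3*j^2 - 18*j + 40) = (j - 4)*(j - 2)^2*(j + 3)*(j^2 - j - 20) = (j - 4)*(j - 2)^2*(j + 3)*(j + 4)*(j - 5)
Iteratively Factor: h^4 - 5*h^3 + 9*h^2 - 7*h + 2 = (h - 1)*(h^3 - 4*h^2 + 5*h - 2) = (h - 2)*(h - 1)*(h^2 - 2*h + 1) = (h - 2)*(h - 1)^2*(h - 1)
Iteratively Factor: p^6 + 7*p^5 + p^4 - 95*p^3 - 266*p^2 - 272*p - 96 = (p - 4)*(p^5 + 11*p^4 + 45*p^3 + 85*p^2 + 74*p + 24) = (p - 4)*(p + 1)*(p^4 + 10*p^3 + 35*p^2 + 50*p + 24) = (p - 4)*(p + 1)^2*(p^3 + 9*p^2 + 26*p + 24) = (p - 4)*(p + 1)^2*(p + 4)*(p^2 + 5*p + 6) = (p - 4)*(p + 1)^2*(p + 2)*(p + 4)*(p + 3)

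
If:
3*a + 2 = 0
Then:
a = -2/3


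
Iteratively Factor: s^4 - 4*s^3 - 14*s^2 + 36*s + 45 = (s + 3)*(s^3 - 7*s^2 + 7*s + 15) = (s + 1)*(s + 3)*(s^2 - 8*s + 15) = (s - 3)*(s + 1)*(s + 3)*(s - 5)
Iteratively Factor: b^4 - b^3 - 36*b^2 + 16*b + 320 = (b - 4)*(b^3 + 3*b^2 - 24*b - 80) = (b - 4)*(b + 4)*(b^2 - b - 20) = (b - 5)*(b - 4)*(b + 4)*(b + 4)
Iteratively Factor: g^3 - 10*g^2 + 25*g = (g)*(g^2 - 10*g + 25) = g*(g - 5)*(g - 5)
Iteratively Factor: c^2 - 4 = (c + 2)*(c - 2)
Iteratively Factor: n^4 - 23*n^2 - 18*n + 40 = (n + 2)*(n^3 - 2*n^2 - 19*n + 20) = (n - 5)*(n + 2)*(n^2 + 3*n - 4) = (n - 5)*(n + 2)*(n + 4)*(n - 1)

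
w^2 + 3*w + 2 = (w + 1)*(w + 2)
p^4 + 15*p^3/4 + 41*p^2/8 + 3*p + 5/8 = (p + 1/2)*(p + 1)^2*(p + 5/4)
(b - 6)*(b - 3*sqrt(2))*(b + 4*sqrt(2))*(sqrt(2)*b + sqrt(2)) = sqrt(2)*b^4 - 5*sqrt(2)*b^3 + 2*b^3 - 30*sqrt(2)*b^2 - 10*b^2 - 12*b + 120*sqrt(2)*b + 144*sqrt(2)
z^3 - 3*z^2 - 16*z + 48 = (z - 4)*(z - 3)*(z + 4)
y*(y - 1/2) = y^2 - y/2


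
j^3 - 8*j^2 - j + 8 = (j - 8)*(j - 1)*(j + 1)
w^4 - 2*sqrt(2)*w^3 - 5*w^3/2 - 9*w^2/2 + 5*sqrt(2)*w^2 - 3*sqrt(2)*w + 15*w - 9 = (w - 3/2)*(w - 1)*(w - 3*sqrt(2))*(w + sqrt(2))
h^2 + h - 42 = (h - 6)*(h + 7)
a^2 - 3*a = a*(a - 3)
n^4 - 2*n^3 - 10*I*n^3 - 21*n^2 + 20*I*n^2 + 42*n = n*(n - 2)*(n - 7*I)*(n - 3*I)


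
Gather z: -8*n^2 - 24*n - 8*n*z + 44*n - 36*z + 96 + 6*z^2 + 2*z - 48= -8*n^2 + 20*n + 6*z^2 + z*(-8*n - 34) + 48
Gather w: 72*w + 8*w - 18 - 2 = 80*w - 20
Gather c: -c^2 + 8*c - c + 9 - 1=-c^2 + 7*c + 8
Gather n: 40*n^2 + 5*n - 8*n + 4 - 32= 40*n^2 - 3*n - 28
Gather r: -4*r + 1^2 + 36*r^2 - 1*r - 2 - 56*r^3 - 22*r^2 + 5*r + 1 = -56*r^3 + 14*r^2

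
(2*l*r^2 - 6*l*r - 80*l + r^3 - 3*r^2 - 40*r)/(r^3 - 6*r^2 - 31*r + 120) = (2*l + r)/(r - 3)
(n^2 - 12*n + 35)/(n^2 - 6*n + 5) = (n - 7)/(n - 1)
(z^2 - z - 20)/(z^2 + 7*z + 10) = (z^2 - z - 20)/(z^2 + 7*z + 10)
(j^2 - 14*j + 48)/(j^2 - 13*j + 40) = (j - 6)/(j - 5)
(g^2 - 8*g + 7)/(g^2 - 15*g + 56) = (g - 1)/(g - 8)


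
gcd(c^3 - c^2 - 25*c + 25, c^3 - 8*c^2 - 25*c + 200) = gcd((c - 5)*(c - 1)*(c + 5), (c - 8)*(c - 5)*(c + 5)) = c^2 - 25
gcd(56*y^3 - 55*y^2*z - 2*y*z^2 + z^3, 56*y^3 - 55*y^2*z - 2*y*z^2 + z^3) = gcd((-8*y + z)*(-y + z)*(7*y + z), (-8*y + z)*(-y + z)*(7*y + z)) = 56*y^3 - 55*y^2*z - 2*y*z^2 + z^3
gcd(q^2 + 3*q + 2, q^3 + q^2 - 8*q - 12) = q + 2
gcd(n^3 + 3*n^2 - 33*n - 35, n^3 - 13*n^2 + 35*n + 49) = n + 1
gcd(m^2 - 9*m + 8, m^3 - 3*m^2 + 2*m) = m - 1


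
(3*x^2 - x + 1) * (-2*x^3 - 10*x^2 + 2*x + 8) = -6*x^5 - 28*x^4 + 14*x^3 + 12*x^2 - 6*x + 8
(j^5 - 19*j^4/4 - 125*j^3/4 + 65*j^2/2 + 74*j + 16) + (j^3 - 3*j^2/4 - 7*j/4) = j^5 - 19*j^4/4 - 121*j^3/4 + 127*j^2/4 + 289*j/4 + 16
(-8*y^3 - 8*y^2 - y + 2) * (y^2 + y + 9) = -8*y^5 - 16*y^4 - 81*y^3 - 71*y^2 - 7*y + 18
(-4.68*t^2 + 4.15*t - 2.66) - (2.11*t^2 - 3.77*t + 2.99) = -6.79*t^2 + 7.92*t - 5.65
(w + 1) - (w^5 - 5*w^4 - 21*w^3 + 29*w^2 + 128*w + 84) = -w^5 + 5*w^4 + 21*w^3 - 29*w^2 - 127*w - 83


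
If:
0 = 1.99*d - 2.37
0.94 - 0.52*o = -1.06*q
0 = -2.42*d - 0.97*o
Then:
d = 1.19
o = -2.97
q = -2.34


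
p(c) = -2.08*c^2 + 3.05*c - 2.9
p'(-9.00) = 40.49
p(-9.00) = -198.83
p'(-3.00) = 15.53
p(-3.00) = -30.77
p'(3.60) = -11.93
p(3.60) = -18.88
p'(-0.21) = 3.92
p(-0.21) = -3.63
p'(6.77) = -25.11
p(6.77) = -77.58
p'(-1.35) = 8.67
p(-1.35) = -10.81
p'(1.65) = -3.81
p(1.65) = -3.53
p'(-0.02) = 3.13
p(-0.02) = -2.96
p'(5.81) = -21.12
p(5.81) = -55.39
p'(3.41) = -11.14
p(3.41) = -16.69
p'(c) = 3.05 - 4.16*c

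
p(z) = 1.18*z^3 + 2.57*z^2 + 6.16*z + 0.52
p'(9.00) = 339.16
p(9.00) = 1124.35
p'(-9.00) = 246.64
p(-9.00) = -706.97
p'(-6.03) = 103.88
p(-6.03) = -201.90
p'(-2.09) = 10.88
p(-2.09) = -11.90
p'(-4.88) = 65.38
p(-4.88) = -105.47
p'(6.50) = 189.14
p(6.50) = 473.20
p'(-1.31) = 5.50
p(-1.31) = -5.79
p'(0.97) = 14.48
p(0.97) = 9.99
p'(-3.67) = 34.98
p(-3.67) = -45.80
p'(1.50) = 21.84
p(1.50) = 19.52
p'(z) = 3.54*z^2 + 5.14*z + 6.16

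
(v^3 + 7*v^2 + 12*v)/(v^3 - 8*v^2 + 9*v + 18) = v*(v^2 + 7*v + 12)/(v^3 - 8*v^2 + 9*v + 18)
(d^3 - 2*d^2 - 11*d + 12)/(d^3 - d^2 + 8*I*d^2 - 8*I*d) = (d^2 - d - 12)/(d*(d + 8*I))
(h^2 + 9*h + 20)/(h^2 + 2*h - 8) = (h + 5)/(h - 2)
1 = 1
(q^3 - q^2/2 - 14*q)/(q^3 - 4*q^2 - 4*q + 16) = q*(2*q + 7)/(2*(q^2 - 4))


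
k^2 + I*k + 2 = (k - I)*(k + 2*I)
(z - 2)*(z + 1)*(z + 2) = z^3 + z^2 - 4*z - 4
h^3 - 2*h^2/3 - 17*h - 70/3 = (h - 5)*(h + 2)*(h + 7/3)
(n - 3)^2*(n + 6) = n^3 - 27*n + 54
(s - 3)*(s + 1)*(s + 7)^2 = s^4 + 12*s^3 + 18*s^2 - 140*s - 147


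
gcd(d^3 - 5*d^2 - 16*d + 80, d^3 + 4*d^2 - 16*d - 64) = d^2 - 16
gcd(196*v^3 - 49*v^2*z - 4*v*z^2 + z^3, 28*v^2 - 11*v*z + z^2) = 28*v^2 - 11*v*z + z^2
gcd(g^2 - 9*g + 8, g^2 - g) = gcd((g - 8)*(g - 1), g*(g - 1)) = g - 1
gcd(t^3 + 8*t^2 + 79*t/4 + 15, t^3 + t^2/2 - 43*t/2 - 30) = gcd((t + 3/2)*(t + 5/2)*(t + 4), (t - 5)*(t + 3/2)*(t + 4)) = t^2 + 11*t/2 + 6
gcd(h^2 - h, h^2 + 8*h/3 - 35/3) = 1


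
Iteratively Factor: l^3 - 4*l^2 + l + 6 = (l - 2)*(l^2 - 2*l - 3) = (l - 2)*(l + 1)*(l - 3)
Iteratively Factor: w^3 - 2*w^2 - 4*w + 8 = (w - 2)*(w^2 - 4) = (w - 2)*(w + 2)*(w - 2)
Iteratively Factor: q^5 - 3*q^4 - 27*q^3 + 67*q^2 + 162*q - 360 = (q - 5)*(q^4 + 2*q^3 - 17*q^2 - 18*q + 72) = (q - 5)*(q + 3)*(q^3 - q^2 - 14*q + 24) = (q - 5)*(q + 3)*(q + 4)*(q^2 - 5*q + 6) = (q - 5)*(q - 3)*(q + 3)*(q + 4)*(q - 2)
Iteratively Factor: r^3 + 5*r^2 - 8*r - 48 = (r + 4)*(r^2 + r - 12) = (r - 3)*(r + 4)*(r + 4)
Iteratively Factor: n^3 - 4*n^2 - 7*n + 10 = (n - 5)*(n^2 + n - 2) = (n - 5)*(n + 2)*(n - 1)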